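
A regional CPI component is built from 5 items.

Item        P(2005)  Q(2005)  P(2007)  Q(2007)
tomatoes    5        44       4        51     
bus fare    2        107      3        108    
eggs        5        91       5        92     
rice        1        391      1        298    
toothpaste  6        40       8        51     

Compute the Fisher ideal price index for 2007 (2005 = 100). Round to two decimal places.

109.88

Laspeyres component (base-period weights):
ΣP(2007)Q(2005) = 4×44 + 3×107 + 5×91 + 1×391 + 8×40 = 176 + 321 + 455 + 391 + 320 = 1663
ΣP(2005)Q(2005) = 5×44 + 2×107 + 5×91 + 1×391 + 6×40 = 220 + 214 + 455 + 391 + 240 = 1520
L = 1663 / 1520 × 100 = 109.4079
Paasche component (current-period weights):
ΣP(2007)Q(2007) = 4×51 + 3×108 + 5×92 + 1×298 + 8×51 = 204 + 324 + 460 + 298 + 408 = 1694
ΣP(2005)Q(2007) = 5×51 + 2×108 + 5×92 + 1×298 + 6×51 = 255 + 216 + 460 + 298 + 306 = 1535
P = 1694 / 1535 × 100 = 110.3583
Fisher = √(L × P) = √(109.4079 × 110.3583) = 109.8821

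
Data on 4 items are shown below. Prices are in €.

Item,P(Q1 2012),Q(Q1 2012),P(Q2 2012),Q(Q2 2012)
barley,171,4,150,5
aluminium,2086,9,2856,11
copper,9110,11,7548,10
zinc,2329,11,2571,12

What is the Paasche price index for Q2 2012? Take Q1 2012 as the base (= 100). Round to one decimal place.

Paasche price index uses current-period quantities as weights.
ΣP(Q2 2012)·Q(Q2 2012) = 150×5 + 2856×11 + 7548×10 + 2571×12 = 750 + 31416 + 75480 + 30852 = 138498
ΣP(Q1 2012)·Q(Q2 2012) = 171×5 + 2086×11 + 9110×10 + 2329×12 = 855 + 22946 + 91100 + 27948 = 142849
Index = 138498 / 142849 × 100 = 96.9541

97.0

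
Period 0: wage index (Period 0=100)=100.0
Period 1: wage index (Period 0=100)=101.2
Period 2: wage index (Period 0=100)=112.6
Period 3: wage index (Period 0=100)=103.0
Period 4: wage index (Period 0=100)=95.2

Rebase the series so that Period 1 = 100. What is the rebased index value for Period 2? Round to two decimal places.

111.26

Rebased(Period 2) = 112.6 / 101.2 × 100 = 111.2648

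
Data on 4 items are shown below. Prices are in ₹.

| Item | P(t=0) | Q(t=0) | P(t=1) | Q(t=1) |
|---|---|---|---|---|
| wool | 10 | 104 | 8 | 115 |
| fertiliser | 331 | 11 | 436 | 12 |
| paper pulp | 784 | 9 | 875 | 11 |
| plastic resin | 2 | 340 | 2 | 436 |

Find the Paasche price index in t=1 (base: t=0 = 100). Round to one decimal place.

Paasche price index uses current-period quantities as weights.
ΣP(t=1)·Q(t=1) = 8×115 + 436×12 + 875×11 + 2×436 = 920 + 5232 + 9625 + 872 = 16649
ΣP(t=0)·Q(t=1) = 10×115 + 331×12 + 784×11 + 2×436 = 1150 + 3972 + 8624 + 872 = 14618
Index = 16649 / 14618 × 100 = 113.8938

113.9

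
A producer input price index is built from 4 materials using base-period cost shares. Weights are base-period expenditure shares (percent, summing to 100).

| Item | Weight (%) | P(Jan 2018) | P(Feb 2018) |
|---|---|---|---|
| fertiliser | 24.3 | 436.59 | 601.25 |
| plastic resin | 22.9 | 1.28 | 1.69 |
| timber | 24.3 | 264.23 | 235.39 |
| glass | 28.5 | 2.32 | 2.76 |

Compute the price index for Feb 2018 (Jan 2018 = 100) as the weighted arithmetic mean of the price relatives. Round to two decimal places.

fertiliser: 24.3 × (601.25/436.59) = 24.3 × 1.377150 = 33.4647
plastic resin: 22.9 × (1.69/1.28) = 22.9 × 1.320312 = 30.2352
timber: 24.3 × (235.39/264.23) = 24.3 × 0.890853 = 21.6477
glass: 28.5 × (2.76/2.32) = 28.5 × 1.189655 = 33.9052
Index = Σ wᵢ·(p₁ᵢ/p₀ᵢ) = 33.4647 + 30.2352 + 21.6477 + 33.9052 = 119.2528

119.25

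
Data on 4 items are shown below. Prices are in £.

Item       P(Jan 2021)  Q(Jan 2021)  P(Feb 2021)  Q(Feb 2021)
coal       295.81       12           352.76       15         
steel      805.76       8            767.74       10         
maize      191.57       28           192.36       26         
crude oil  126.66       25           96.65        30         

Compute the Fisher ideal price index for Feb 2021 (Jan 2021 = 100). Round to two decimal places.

98.10

Laspeyres component (base-period weights):
ΣP(Feb 2021)Q(Jan 2021) = 352.76×12 + 767.74×8 + 192.36×28 + 96.65×25 = 4233.12 + 6141.92 + 5386.08 + 2416.25 = 18177.37
ΣP(Jan 2021)Q(Jan 2021) = 295.81×12 + 805.76×8 + 191.57×28 + 126.66×25 = 3549.72 + 6446.08 + 5363.96 + 3166.5 = 18526.26
L = 18177.37 / 18526.26 × 100 = 98.1168
Paasche component (current-period weights):
ΣP(Feb 2021)Q(Feb 2021) = 352.76×15 + 767.74×10 + 192.36×26 + 96.65×30 = 5291.4 + 7677.4 + 5001.36 + 2899.5 = 20869.66
ΣP(Jan 2021)Q(Feb 2021) = 295.81×15 + 805.76×10 + 191.57×26 + 126.66×30 = 4437.15 + 8057.6 + 4980.82 + 3799.8 = 21275.37
P = 20869.66 / 21275.37 × 100 = 98.0931
Fisher = √(L × P) = √(98.1168 × 98.0931) = 98.1049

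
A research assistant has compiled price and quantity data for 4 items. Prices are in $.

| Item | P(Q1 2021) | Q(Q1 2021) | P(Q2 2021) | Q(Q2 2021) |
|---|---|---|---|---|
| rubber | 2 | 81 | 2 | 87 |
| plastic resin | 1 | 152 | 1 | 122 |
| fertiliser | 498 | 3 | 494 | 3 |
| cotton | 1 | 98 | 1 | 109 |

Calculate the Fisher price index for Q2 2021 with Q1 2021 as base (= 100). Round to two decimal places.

Laspeyres component (base-period weights):
ΣP(Q2 2021)Q(Q1 2021) = 2×81 + 1×152 + 494×3 + 1×98 = 162 + 152 + 1482 + 98 = 1894
ΣP(Q1 2021)Q(Q1 2021) = 2×81 + 1×152 + 498×3 + 1×98 = 162 + 152 + 1494 + 98 = 1906
L = 1894 / 1906 × 100 = 99.3704
Paasche component (current-period weights):
ΣP(Q2 2021)Q(Q2 2021) = 2×87 + 1×122 + 494×3 + 1×109 = 174 + 122 + 1482 + 109 = 1887
ΣP(Q1 2021)Q(Q2 2021) = 2×87 + 1×122 + 498×3 + 1×109 = 174 + 122 + 1494 + 109 = 1899
P = 1887 / 1899 × 100 = 99.3681
Fisher = √(L × P) = √(99.3704 × 99.3681) = 99.3692

99.37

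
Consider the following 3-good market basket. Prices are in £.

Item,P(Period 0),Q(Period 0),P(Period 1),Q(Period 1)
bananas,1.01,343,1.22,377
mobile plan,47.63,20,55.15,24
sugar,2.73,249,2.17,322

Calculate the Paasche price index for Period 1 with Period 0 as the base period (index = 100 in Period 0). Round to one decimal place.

103.3

Paasche price index uses current-period quantities as weights.
ΣP(Period 1)·Q(Period 1) = 1.22×377 + 55.15×24 + 2.17×322 = 459.94 + 1323.6 + 698.74 = 2482.28
ΣP(Period 0)·Q(Period 1) = 1.01×377 + 47.63×24 + 2.73×322 = 380.77 + 1143.12 + 879.06 = 2402.95
Index = 2482.28 / 2402.95 × 100 = 103.3014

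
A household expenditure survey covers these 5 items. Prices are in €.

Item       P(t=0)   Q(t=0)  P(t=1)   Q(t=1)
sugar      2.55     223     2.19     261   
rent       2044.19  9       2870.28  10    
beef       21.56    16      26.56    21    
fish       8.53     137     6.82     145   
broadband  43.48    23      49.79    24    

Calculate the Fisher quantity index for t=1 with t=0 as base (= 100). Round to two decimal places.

111.03

Laspeyres component (base-period weights):
ΣP(t=0)Q(t=1) = 2.55×261 + 2044.19×10 + 21.56×21 + 8.53×145 + 43.48×24 = 665.55 + 20441.9 + 452.76 + 1236.85 + 1043.52 = 23840.58
ΣP(t=0)Q(t=0) = 2.55×223 + 2044.19×9 + 21.56×16 + 8.53×137 + 43.48×23 = 568.65 + 18397.71 + 344.96 + 1168.61 + 1000.04 = 21479.97
L = 23840.58 / 21479.97 × 100 = 110.9898
Paasche component (current-period weights):
ΣP(t=1)Q(t=1) = 2.19×261 + 2870.28×10 + 26.56×21 + 6.82×145 + 49.79×24 = 571.59 + 28702.8 + 557.76 + 988.9 + 1194.96 = 32016.01
ΣP(t=1)Q(t=0) = 2.19×223 + 2870.28×9 + 26.56×16 + 6.82×137 + 49.79×23 = 488.37 + 25832.52 + 424.96 + 934.34 + 1145.17 = 28825.36
P = 32016.01 / 28825.36 × 100 = 111.0689
Fisher = √(L × P) = √(110.9898 × 111.0689) = 111.0294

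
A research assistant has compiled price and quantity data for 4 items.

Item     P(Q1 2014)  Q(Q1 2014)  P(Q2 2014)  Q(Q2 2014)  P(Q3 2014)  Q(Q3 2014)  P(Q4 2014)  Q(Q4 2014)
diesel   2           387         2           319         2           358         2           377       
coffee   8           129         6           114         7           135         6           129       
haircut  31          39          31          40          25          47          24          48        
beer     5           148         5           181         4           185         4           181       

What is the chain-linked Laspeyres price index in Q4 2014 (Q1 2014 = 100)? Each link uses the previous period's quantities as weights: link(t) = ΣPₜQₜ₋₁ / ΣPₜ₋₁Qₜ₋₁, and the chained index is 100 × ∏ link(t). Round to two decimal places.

Link Q1 2014→Q2 2014:
ΣP(Q2 2014)Q(Q1 2014) = 2×387 + 6×129 + 31×39 + 5×148 = 774 + 774 + 1209 + 740 = 3497
ΣP(Q1 2014)Q(Q1 2014) = 2×387 + 8×129 + 31×39 + 5×148 = 774 + 1032 + 1209 + 740 = 3755
link = 3497/3755 = 0.931292
Link Q2 2014→Q3 2014:
ΣP(Q3 2014)Q(Q2 2014) = 2×319 + 7×114 + 25×40 + 4×181 = 638 + 798 + 1000 + 724 = 3160
ΣP(Q2 2014)Q(Q2 2014) = 2×319 + 6×114 + 31×40 + 5×181 = 638 + 684 + 1240 + 905 = 3467
link = 3160/3467 = 0.911451
Link Q3 2014→Q4 2014:
ΣP(Q4 2014)Q(Q3 2014) = 2×358 + 6×135 + 24×47 + 4×185 = 716 + 810 + 1128 + 740 = 3394
ΣP(Q3 2014)Q(Q3 2014) = 2×358 + 7×135 + 25×47 + 4×185 = 716 + 945 + 1175 + 740 = 3576
link = 3394/3576 = 0.949105
Chained index = 100 × 0.931292 × 0.911451 × 0.949105 = 80.5626

80.56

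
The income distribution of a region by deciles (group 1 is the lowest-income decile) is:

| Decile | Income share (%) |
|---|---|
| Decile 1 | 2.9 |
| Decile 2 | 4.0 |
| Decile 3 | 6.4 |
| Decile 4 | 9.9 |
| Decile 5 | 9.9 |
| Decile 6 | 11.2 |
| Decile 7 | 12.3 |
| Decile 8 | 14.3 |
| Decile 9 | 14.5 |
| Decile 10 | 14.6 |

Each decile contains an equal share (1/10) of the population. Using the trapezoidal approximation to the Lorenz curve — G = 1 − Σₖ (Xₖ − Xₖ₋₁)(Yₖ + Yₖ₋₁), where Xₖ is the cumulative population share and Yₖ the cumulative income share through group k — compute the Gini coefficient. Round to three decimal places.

0.227

Cumulative income shares Yₖ: 0.0290, 0.0690, 0.1330, 0.2320, 0.3310, 0.4430, 0.5660, 0.7090, 0.8540, 1.0000
Σ (Xₖ−Xₖ₋₁)(Yₖ+Yₖ₋₁) = (1/10)(0.0290+0.0000) + (1/10)(0.0690+0.0290) + (1/10)(0.1330+0.0690) + (1/10)(0.2320+0.1330) + (1/10)(0.3310+0.2320) + (1/10)(0.4430+0.3310) + (1/10)(0.5660+0.4430) + (1/10)(0.7090+0.5660) + (1/10)(0.8540+0.7090) + (1/10)(1.0000+0.8540)
  = 0.0029 + 0.0098 + 0.0202 + 0.0365 + 0.0563 + 0.0774 + 0.1009 + 0.1275 + 0.1563 + 0.1854 = 0.7732
G = 1 − 0.7732 = 0.2268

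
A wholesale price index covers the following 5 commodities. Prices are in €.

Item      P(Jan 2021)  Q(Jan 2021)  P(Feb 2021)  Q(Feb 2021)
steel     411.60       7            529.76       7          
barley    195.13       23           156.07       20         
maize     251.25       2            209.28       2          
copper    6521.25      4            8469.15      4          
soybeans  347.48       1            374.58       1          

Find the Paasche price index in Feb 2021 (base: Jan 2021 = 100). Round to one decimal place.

Paasche price index uses current-period quantities as weights.
ΣP(Feb 2021)·Q(Feb 2021) = 529.76×7 + 156.07×20 + 209.28×2 + 8469.15×4 + 374.58×1 = 3708.32 + 3121.4 + 418.56 + 33876.6 + 374.58 = 41499.46
ΣP(Jan 2021)·Q(Feb 2021) = 411.60×7 + 195.13×20 + 251.25×2 + 6521.25×4 + 347.48×1 = 2881.2 + 3902.6 + 502.5 + 26085 + 347.48 = 33718.78
Index = 41499.46 / 33718.78 × 100 = 123.0752

123.1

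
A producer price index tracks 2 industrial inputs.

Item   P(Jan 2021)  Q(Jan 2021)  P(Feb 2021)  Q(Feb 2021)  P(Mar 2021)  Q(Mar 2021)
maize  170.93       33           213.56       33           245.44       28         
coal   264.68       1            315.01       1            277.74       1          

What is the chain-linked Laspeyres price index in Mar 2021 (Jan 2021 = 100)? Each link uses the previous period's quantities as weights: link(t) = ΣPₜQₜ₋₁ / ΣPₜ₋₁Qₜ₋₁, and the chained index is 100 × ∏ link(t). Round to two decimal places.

Link Jan 2021→Feb 2021:
ΣP(Feb 2021)Q(Jan 2021) = 213.56×33 + 315.01×1 = 7047.48 + 315.01 = 7362.49
ΣP(Jan 2021)Q(Jan 2021) = 170.93×33 + 264.68×1 = 5640.69 + 264.68 = 5905.37
link = 7362.49/5905.37 = 1.246745
Link Feb 2021→Mar 2021:
ΣP(Mar 2021)Q(Feb 2021) = 245.44×33 + 277.74×1 = 8099.52 + 277.74 = 8377.26
ΣP(Feb 2021)Q(Feb 2021) = 213.56×33 + 315.01×1 = 7047.48 + 315.01 = 7362.49
link = 8377.26/7362.49 = 1.137830
Chained index = 100 × 1.246745 × 1.137830 = 141.8583

141.86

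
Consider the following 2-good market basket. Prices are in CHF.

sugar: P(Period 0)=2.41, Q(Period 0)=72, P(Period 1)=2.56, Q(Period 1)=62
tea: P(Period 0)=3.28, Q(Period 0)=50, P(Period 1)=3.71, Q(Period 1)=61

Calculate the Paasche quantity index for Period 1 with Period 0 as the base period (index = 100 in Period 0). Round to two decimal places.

104.11

Paasche quantity index uses current-period prices as weights.
ΣP(Period 1)·Q(Period 1) = 2.56×62 + 3.71×61 = 158.72 + 226.31 = 385.03
ΣP(Period 1)·Q(Period 0) = 2.56×72 + 3.71×50 = 184.32 + 185.5 = 369.82
Index = 385.03 / 369.82 × 100 = 104.1128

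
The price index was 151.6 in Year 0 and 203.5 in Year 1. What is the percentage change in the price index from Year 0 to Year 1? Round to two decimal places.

Change = (203.5 − 151.6) / 151.6 × 100
       = 51.9 / 151.6 × 100 = 34.2348%

34.23%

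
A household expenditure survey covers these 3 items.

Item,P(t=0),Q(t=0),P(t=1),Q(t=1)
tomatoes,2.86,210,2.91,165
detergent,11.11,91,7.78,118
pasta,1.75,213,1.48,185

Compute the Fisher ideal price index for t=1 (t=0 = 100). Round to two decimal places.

80.85

Laspeyres component (base-period weights):
ΣP(t=1)Q(t=0) = 2.91×210 + 7.78×91 + 1.48×213 = 611.1 + 707.98 + 315.24 = 1634.32
ΣP(t=0)Q(t=0) = 2.86×210 + 11.11×91 + 1.75×213 = 600.6 + 1011.01 + 372.75 = 1984.36
L = 1634.32 / 1984.36 × 100 = 82.3601
Paasche component (current-period weights):
ΣP(t=1)Q(t=1) = 2.91×165 + 7.78×118 + 1.48×185 = 480.15 + 918.04 + 273.8 = 1671.99
ΣP(t=0)Q(t=1) = 2.86×165 + 11.11×118 + 1.75×185 = 471.9 + 1310.98 + 323.75 = 2106.63
P = 1671.99 / 2106.63 × 100 = 79.3680
Fisher = √(L × P) = √(82.3601 × 79.3680) = 80.8502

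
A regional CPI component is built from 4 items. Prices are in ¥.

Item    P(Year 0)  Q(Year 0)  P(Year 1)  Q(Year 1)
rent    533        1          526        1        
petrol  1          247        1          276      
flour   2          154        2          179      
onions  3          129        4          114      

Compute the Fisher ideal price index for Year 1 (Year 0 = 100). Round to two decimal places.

Laspeyres component (base-period weights):
ΣP(Year 1)Q(Year 0) = 526×1 + 1×247 + 2×154 + 4×129 = 526 + 247 + 308 + 516 = 1597
ΣP(Year 0)Q(Year 0) = 533×1 + 1×247 + 2×154 + 3×129 = 533 + 247 + 308 + 387 = 1475
L = 1597 / 1475 × 100 = 108.2712
Paasche component (current-period weights):
ΣP(Year 1)Q(Year 1) = 526×1 + 1×276 + 2×179 + 4×114 = 526 + 276 + 358 + 456 = 1616
ΣP(Year 0)Q(Year 1) = 533×1 + 1×276 + 2×179 + 3×114 = 533 + 276 + 358 + 342 = 1509
P = 1616 / 1509 × 100 = 107.0908
Fisher = √(L × P) = √(108.2712 × 107.0908) = 107.6794

107.68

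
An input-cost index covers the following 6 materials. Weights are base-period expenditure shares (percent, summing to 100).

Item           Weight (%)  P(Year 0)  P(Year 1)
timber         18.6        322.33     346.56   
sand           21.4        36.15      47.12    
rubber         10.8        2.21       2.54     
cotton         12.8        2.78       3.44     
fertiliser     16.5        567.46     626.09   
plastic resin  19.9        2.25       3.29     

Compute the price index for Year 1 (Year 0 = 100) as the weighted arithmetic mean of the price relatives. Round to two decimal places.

timber: 18.6 × (346.56/322.33) = 18.6 × 1.075171 = 19.9982
sand: 21.4 × (47.12/36.15) = 21.4 × 1.303458 = 27.8940
rubber: 10.8 × (2.54/2.21) = 10.8 × 1.149321 = 12.4127
cotton: 12.8 × (3.44/2.78) = 12.8 × 1.237410 = 15.8388
fertiliser: 16.5 × (626.09/567.46) = 16.5 × 1.103320 = 18.2048
plastic resin: 19.9 × (3.29/2.25) = 19.9 × 1.462222 = 29.0982
Index = Σ wᵢ·(p₁ᵢ/p₀ᵢ) = 19.9982 + 27.8940 + 12.4127 + 15.8388 + 18.2048 + 29.0982 = 123.4467

123.45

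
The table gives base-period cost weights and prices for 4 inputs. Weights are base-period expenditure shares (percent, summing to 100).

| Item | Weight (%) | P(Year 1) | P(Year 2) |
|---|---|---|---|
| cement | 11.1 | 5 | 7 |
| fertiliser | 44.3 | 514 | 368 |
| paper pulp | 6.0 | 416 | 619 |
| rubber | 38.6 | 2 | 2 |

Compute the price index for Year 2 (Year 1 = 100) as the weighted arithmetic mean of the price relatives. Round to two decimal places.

94.78

cement: 11.1 × (7/5) = 11.1 × 1.400000 = 15.5400
fertiliser: 44.3 × (368/514) = 44.3 × 0.715953 = 31.7167
paper pulp: 6.0 × (619/416) = 6.0 × 1.487981 = 8.9279
rubber: 38.6 × (2/2) = 38.6 × 1.000000 = 38.6000
Index = Σ wᵢ·(p₁ᵢ/p₀ᵢ) = 15.5400 + 31.7167 + 8.9279 + 38.6000 = 94.7846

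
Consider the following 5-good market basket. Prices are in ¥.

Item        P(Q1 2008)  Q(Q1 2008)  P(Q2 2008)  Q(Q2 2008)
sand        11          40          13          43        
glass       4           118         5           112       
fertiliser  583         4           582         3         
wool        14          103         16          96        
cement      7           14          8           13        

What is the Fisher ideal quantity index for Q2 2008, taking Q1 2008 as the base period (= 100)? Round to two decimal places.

Laspeyres component (base-period weights):
ΣP(Q1 2008)Q(Q2 2008) = 11×43 + 4×112 + 583×3 + 14×96 + 7×13 = 473 + 448 + 1749 + 1344 + 91 = 4105
ΣP(Q1 2008)Q(Q1 2008) = 11×40 + 4×118 + 583×4 + 14×103 + 7×14 = 440 + 472 + 2332 + 1442 + 98 = 4784
L = 4105 / 4784 × 100 = 85.8069
Paasche component (current-period weights):
ΣP(Q2 2008)Q(Q2 2008) = 13×43 + 5×112 + 582×3 + 16×96 + 8×13 = 559 + 560 + 1746 + 1536 + 104 = 4505
ΣP(Q2 2008)Q(Q1 2008) = 13×40 + 5×118 + 582×4 + 16×103 + 8×14 = 520 + 590 + 2328 + 1648 + 112 = 5198
P = 4505 / 5198 × 100 = 86.6679
Fisher = √(L × P) = √(85.8069 × 86.6679) = 86.2363

86.24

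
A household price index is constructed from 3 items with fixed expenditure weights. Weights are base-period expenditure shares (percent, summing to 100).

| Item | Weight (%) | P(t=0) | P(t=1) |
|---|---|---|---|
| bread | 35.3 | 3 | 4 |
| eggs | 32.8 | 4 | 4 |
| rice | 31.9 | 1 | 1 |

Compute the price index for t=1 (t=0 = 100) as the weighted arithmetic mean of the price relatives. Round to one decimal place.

111.8

bread: 35.3 × (4/3) = 35.3 × 1.333333 = 47.0667
eggs: 32.8 × (4/4) = 32.8 × 1.000000 = 32.8000
rice: 31.9 × (1/1) = 31.9 × 1.000000 = 31.9000
Index = Σ wᵢ·(p₁ᵢ/p₀ᵢ) = 47.0667 + 32.8000 + 31.9000 = 111.7667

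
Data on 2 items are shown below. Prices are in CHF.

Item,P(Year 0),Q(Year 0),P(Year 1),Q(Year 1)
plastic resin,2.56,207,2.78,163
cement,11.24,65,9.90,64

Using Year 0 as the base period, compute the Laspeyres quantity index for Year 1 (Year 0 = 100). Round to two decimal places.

90.17

Laspeyres quantity index uses base-period prices as weights.
ΣP(Year 0)·Q(Year 1) = 2.56×163 + 11.24×64 = 417.28 + 719.36 = 1136.64
ΣP(Year 0)·Q(Year 0) = 2.56×207 + 11.24×65 = 529.92 + 730.6 = 1260.52
Index = 1136.64 / 1260.52 × 100 = 90.1723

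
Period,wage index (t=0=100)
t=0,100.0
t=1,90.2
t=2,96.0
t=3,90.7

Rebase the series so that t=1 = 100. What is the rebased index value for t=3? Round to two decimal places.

Rebased(t=3) = 90.7 / 90.2 × 100 = 100.5543

100.55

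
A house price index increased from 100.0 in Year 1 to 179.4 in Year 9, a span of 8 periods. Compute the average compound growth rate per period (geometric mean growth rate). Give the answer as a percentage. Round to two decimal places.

7.58%

Growth factor = (179.4/100.0)^(1/8) = (1.794000)^(1/8) = 1.075791
Growth rate = 1.075791 − 1 = 0.075791 = 7.5791%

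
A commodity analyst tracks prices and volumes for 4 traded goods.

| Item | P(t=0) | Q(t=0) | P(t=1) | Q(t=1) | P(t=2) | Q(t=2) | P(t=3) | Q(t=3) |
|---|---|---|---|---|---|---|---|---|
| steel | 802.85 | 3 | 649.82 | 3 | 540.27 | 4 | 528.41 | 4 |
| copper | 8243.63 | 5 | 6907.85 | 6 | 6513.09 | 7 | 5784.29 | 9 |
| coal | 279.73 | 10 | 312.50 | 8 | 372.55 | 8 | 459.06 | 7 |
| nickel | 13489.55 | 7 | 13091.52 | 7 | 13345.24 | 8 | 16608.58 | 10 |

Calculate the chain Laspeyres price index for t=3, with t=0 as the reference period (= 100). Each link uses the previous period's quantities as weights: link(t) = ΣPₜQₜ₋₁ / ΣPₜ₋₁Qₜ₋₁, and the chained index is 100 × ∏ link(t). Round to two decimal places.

105.66

Link t=0→t=1:
ΣP(t=1)Q(t=0) = 649.82×3 + 6907.85×5 + 312.50×10 + 13091.52×7 = 1949.46 + 34539.25 + 3125 + 91640.64 = 131254.35
ΣP(t=0)Q(t=0) = 802.85×3 + 8243.63×5 + 279.73×10 + 13489.55×7 = 2408.55 + 41218.15 + 2797.3 + 94426.85 = 140850.85
link = 131254.35/140850.85 = 0.931868
Link t=1→t=2:
ΣP(t=2)Q(t=1) = 540.27×3 + 6513.09×6 + 372.55×8 + 13345.24×7 = 1620.81 + 39078.54 + 2980.4 + 93416.68 = 137096.43
ΣP(t=1)Q(t=1) = 649.82×3 + 6907.85×6 + 312.50×8 + 13091.52×7 = 1949.46 + 41447.1 + 2500 + 91640.64 = 137537.2
link = 137096.43/137537.2 = 0.996795
Link t=2→t=3:
ΣP(t=3)Q(t=2) = 528.41×4 + 5784.29×7 + 459.06×8 + 16608.58×8 = 2113.64 + 40490.03 + 3672.48 + 132868.64 = 179144.79
ΣP(t=2)Q(t=2) = 540.27×4 + 6513.09×7 + 372.55×8 + 13345.24×8 = 2161.08 + 45591.63 + 2980.4 + 106761.92 = 157495.03
link = 179144.79/157495.03 = 1.137463
Chained index = 100 × 0.931868 × 0.996795 × 1.137463 = 105.6568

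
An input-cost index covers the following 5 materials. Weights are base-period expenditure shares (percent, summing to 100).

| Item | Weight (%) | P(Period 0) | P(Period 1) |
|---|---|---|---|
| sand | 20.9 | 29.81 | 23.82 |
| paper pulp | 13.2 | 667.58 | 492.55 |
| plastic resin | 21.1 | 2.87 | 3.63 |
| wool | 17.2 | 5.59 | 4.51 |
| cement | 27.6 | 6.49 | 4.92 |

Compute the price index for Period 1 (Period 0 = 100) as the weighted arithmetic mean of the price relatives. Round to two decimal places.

87.93

sand: 20.9 × (23.82/29.81) = 20.9 × 0.799061 = 16.7004
paper pulp: 13.2 × (492.55/667.58) = 13.2 × 0.737814 = 9.7391
plastic resin: 21.1 × (3.63/2.87) = 21.1 × 1.264808 = 26.6875
wool: 17.2 × (4.51/5.59) = 17.2 × 0.806798 = 13.8769
cement: 27.6 × (4.92/6.49) = 27.6 × 0.758089 = 20.9233
Index = Σ wᵢ·(p₁ᵢ/p₀ᵢ) = 16.7004 + 9.7391 + 26.6875 + 13.8769 + 20.9233 = 87.9272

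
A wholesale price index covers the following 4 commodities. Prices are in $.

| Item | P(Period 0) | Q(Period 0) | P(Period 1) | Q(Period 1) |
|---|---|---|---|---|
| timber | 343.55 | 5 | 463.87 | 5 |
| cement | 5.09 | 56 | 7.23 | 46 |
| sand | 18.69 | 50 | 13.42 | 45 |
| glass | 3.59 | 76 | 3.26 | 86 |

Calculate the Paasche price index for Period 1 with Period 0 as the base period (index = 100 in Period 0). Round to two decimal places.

114.01

Paasche price index uses current-period quantities as weights.
ΣP(Period 1)·Q(Period 1) = 463.87×5 + 7.23×46 + 13.42×45 + 3.26×86 = 2319.35 + 332.58 + 603.9 + 280.36 = 3536.19
ΣP(Period 0)·Q(Period 1) = 343.55×5 + 5.09×46 + 18.69×45 + 3.59×86 = 1717.75 + 234.14 + 841.05 + 308.74 = 3101.68
Index = 3536.19 / 3101.68 × 100 = 114.0089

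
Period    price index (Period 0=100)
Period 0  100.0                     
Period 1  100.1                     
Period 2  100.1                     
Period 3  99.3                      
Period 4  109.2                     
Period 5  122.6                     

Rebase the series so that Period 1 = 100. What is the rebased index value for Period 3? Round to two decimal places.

99.20

Rebased(Period 3) = 99.3 / 100.1 × 100 = 99.2008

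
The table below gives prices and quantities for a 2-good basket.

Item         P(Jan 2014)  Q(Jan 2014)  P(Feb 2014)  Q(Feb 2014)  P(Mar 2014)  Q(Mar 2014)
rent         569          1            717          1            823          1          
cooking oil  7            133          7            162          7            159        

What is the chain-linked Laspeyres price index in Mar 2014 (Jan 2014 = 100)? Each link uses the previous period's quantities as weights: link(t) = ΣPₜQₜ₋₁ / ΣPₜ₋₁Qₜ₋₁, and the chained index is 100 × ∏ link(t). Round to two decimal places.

Link Jan 2014→Feb 2014:
ΣP(Feb 2014)Q(Jan 2014) = 717×1 + 7×133 = 717 + 931 = 1648
ΣP(Jan 2014)Q(Jan 2014) = 569×1 + 7×133 = 569 + 931 = 1500
link = 1648/1500 = 1.098667
Link Feb 2014→Mar 2014:
ΣP(Mar 2014)Q(Feb 2014) = 823×1 + 7×162 = 823 + 1134 = 1957
ΣP(Feb 2014)Q(Feb 2014) = 717×1 + 7×162 = 717 + 1134 = 1851
link = 1957/1851 = 1.057266
Chained index = 100 × 1.098667 × 1.057266 = 116.1583

116.16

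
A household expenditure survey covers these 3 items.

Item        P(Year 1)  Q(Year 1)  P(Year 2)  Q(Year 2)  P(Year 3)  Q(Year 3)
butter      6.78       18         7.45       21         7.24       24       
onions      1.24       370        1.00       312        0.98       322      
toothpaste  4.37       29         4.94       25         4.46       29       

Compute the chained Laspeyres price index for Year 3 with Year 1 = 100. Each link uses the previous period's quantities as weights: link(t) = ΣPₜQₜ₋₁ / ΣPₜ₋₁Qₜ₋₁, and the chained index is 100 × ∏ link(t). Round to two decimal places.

Link Year 1→Year 2:
ΣP(Year 2)Q(Year 1) = 7.45×18 + 1.00×370 + 4.94×29 = 134.1 + 370 + 143.26 = 647.36
ΣP(Year 1)Q(Year 1) = 6.78×18 + 1.24×370 + 4.37×29 = 122.04 + 458.8 + 126.73 = 707.57
link = 647.36/707.57 = 0.914906
Link Year 2→Year 3:
ΣP(Year 3)Q(Year 2) = 7.24×21 + 0.98×312 + 4.46×25 = 152.04 + 305.76 + 111.5 = 569.3
ΣP(Year 2)Q(Year 2) = 7.45×21 + 1.00×312 + 4.94×25 = 156.45 + 312 + 123.5 = 591.95
link = 569.3/591.95 = 0.961737
Chained index = 100 × 0.914906 × 0.961737 = 87.9899

87.99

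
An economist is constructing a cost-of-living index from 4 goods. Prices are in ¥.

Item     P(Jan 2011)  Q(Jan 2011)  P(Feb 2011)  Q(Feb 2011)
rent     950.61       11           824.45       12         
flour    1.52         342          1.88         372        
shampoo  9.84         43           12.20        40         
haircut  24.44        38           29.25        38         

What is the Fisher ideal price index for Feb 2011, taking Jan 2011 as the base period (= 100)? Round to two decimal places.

Laspeyres component (base-period weights):
ΣP(Feb 2011)Q(Jan 2011) = 824.45×11 + 1.88×342 + 12.20×43 + 29.25×38 = 9068.95 + 642.96 + 524.6 + 1111.5 = 11348.01
ΣP(Jan 2011)Q(Jan 2011) = 950.61×11 + 1.52×342 + 9.84×43 + 24.44×38 = 10456.71 + 519.84 + 423.12 + 928.72 = 12328.39
L = 11348.01 / 12328.39 × 100 = 92.0478
Paasche component (current-period weights):
ΣP(Feb 2011)Q(Feb 2011) = 824.45×12 + 1.88×372 + 12.20×40 + 29.25×38 = 9893.4 + 699.36 + 488 + 1111.5 = 12192.26
ΣP(Jan 2011)Q(Feb 2011) = 950.61×12 + 1.52×372 + 9.84×40 + 24.44×38 = 11407.32 + 565.44 + 393.6 + 928.72 = 13295.08
P = 12192.26 / 13295.08 × 100 = 91.7051
Fisher = √(L × P) = √(92.0478 × 91.7051) = 91.8763

91.88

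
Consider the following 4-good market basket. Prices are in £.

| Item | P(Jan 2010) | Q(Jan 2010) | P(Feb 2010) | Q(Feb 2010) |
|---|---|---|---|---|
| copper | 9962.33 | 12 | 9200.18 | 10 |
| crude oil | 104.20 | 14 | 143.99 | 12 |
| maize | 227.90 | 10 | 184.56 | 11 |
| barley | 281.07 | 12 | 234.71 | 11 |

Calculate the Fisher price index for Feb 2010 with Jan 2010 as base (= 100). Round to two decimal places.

92.40

Laspeyres component (base-period weights):
ΣP(Feb 2010)Q(Jan 2010) = 9200.18×12 + 143.99×14 + 184.56×10 + 234.71×12 = 110402.16 + 2015.86 + 1845.6 + 2816.52 = 117080.14
ΣP(Jan 2010)Q(Jan 2010) = 9962.33×12 + 104.20×14 + 227.90×10 + 281.07×12 = 119547.96 + 1458.8 + 2279 + 3372.84 = 126658.6
L = 117080.14 / 126658.6 × 100 = 92.4376
Paasche component (current-period weights):
ΣP(Feb 2010)Q(Feb 2010) = 9200.18×10 + 143.99×12 + 184.56×11 + 234.71×11 = 92001.8 + 1727.88 + 2030.16 + 2581.81 = 98341.65
ΣP(Jan 2010)Q(Feb 2010) = 9962.33×10 + 104.20×12 + 227.90×11 + 281.07×11 = 99623.3 + 1250.4 + 2506.9 + 3091.77 = 106472.37
P = 98341.65 / 106472.37 × 100 = 92.3635
Fisher = √(L × P) = √(92.4376 × 92.3635) = 92.4006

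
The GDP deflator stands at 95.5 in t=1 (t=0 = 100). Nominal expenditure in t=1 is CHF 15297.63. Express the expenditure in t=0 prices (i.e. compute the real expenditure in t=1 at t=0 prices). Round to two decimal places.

Real = Nominal ÷ (Index/100) = 15297.63 ÷ (95.5/100)
     = 15297.63 ÷ 0.955 = 16018.4607

16018.46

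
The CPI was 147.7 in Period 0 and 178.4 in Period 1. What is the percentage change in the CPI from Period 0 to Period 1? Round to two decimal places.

Change = (178.4 − 147.7) / 147.7 × 100
       = 30.7 / 147.7 × 100 = 20.7854%

20.79%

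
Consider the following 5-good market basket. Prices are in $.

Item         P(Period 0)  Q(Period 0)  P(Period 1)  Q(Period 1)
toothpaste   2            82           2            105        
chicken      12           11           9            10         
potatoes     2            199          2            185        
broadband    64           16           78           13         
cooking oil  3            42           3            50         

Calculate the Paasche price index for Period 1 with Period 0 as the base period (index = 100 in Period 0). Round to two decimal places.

109.04

Paasche price index uses current-period quantities as weights.
ΣP(Period 1)·Q(Period 1) = 2×105 + 9×10 + 2×185 + 78×13 + 3×50 = 210 + 90 + 370 + 1014 + 150 = 1834
ΣP(Period 0)·Q(Period 1) = 2×105 + 12×10 + 2×185 + 64×13 + 3×50 = 210 + 120 + 370 + 832 + 150 = 1682
Index = 1834 / 1682 × 100 = 109.0369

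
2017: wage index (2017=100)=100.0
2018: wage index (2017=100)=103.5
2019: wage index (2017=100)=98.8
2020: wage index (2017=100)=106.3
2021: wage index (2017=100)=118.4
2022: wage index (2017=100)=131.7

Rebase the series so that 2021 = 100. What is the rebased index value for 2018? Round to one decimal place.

87.4

Rebased(2018) = 103.5 / 118.4 × 100 = 87.4155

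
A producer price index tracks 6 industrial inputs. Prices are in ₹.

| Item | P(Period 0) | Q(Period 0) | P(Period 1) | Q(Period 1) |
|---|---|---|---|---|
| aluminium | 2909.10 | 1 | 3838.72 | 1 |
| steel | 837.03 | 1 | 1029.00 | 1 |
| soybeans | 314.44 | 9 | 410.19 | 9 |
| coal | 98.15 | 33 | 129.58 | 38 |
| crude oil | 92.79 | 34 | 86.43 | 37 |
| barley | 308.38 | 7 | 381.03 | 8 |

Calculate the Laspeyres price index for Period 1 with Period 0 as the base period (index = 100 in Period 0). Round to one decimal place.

Laspeyres price index uses base-period quantities as weights.
ΣP(Period 1)·Q(Period 0) = 3838.72×1 + 1029.00×1 + 410.19×9 + 129.58×33 + 86.43×34 + 381.03×7 = 3838.72 + 1029 + 3691.71 + 4276.14 + 2938.62 + 2667.21 = 18441.4
ΣP(Period 0)·Q(Period 0) = 2909.10×1 + 837.03×1 + 314.44×9 + 98.15×33 + 92.79×34 + 308.38×7 = 2909.1 + 837.03 + 2829.96 + 3238.95 + 3154.86 + 2158.66 = 15128.56
Index = 18441.4 / 15128.56 × 100 = 121.8979

121.9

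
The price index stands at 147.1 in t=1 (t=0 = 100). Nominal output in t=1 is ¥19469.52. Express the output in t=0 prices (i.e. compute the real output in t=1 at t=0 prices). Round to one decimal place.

Real = Nominal ÷ (Index/100) = 19469.52 ÷ (147.1/100)
     = 19469.52 ÷ 1.471 = 13235.5676

13235.6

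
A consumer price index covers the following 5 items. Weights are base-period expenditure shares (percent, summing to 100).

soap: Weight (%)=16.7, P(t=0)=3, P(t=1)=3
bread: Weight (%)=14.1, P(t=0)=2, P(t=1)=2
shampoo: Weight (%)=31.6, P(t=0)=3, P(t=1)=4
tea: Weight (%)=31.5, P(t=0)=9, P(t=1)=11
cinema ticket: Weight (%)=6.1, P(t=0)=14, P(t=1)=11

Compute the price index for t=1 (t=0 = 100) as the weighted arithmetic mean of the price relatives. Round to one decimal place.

116.2

soap: 16.7 × (3/3) = 16.7 × 1.000000 = 16.7000
bread: 14.1 × (2/2) = 14.1 × 1.000000 = 14.1000
shampoo: 31.6 × (4/3) = 31.6 × 1.333333 = 42.1333
tea: 31.5 × (11/9) = 31.5 × 1.222222 = 38.5000
cinema ticket: 6.1 × (11/14) = 6.1 × 0.785714 = 4.7929
Index = Σ wᵢ·(p₁ᵢ/p₀ᵢ) = 16.7000 + 14.1000 + 42.1333 + 38.5000 + 4.7929 = 116.2262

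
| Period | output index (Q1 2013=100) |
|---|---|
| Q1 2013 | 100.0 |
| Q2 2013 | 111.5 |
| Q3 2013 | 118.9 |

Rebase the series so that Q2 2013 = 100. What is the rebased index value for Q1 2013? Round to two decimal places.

89.69

Rebased(Q1 2013) = 100.0 / 111.5 × 100 = 89.6861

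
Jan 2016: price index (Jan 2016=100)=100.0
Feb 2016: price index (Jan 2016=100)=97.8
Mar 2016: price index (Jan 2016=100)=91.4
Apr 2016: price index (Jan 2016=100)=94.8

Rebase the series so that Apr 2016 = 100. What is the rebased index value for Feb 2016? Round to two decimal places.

103.16

Rebased(Feb 2016) = 97.8 / 94.8 × 100 = 103.1646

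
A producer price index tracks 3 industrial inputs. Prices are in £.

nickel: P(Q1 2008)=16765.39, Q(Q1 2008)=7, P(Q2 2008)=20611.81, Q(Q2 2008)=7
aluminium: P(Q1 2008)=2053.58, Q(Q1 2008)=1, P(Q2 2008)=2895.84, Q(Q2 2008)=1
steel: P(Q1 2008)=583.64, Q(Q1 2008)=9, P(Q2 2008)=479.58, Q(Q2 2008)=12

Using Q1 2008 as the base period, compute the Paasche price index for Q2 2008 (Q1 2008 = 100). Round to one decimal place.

121.0

Paasche price index uses current-period quantities as weights.
ΣP(Q2 2008)·Q(Q2 2008) = 20611.81×7 + 2895.84×1 + 479.58×12 = 144282.67 + 2895.84 + 5754.96 = 152933.47
ΣP(Q1 2008)·Q(Q2 2008) = 16765.39×7 + 2053.58×1 + 583.64×12 = 117357.73 + 2053.58 + 7003.68 = 126414.99
Index = 152933.47 / 126414.99 × 100 = 120.9773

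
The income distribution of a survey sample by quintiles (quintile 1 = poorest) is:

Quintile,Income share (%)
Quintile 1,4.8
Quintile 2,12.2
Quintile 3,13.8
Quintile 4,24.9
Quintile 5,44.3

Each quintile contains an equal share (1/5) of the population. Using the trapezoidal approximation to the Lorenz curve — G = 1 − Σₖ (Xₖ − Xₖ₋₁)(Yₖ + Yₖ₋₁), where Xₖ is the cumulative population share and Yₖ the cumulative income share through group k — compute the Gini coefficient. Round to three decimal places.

0.367

Cumulative income shares Yₖ: 0.0480, 0.1700, 0.3080, 0.5570, 1.0000
Σ (Xₖ−Xₖ₋₁)(Yₖ+Yₖ₋₁) = (1/5)(0.0480+0.0000) + (1/5)(0.1700+0.0480) + (1/5)(0.3080+0.1700) + (1/5)(0.5570+0.3080) + (1/5)(1.0000+0.5570)
  = 0.0096 + 0.0436 + 0.0956 + 0.1730 + 0.3114 = 0.6332
G = 1 − 0.6332 = 0.3668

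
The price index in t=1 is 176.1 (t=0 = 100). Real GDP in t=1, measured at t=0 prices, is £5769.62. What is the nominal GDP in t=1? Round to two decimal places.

Nominal = Real × (Index/100) = 5769.62 × (176.1/100)
        = 5769.62 × 1.761 = 10160.3008

10160.30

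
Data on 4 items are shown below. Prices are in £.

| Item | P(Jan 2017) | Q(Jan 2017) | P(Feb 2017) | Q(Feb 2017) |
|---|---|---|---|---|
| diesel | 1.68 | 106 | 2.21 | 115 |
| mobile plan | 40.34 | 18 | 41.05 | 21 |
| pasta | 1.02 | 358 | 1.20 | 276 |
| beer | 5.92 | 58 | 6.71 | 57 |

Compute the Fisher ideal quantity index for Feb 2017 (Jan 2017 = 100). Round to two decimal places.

Laspeyres component (base-period weights):
ΣP(Jan 2017)Q(Feb 2017) = 1.68×115 + 40.34×21 + 1.02×276 + 5.92×57 = 193.2 + 847.14 + 281.52 + 337.44 = 1659.3
ΣP(Jan 2017)Q(Jan 2017) = 1.68×106 + 40.34×18 + 1.02×358 + 5.92×58 = 178.08 + 726.12 + 365.16 + 343.36 = 1612.72
L = 1659.3 / 1612.72 × 100 = 102.8883
Paasche component (current-period weights):
ΣP(Feb 2017)Q(Feb 2017) = 2.21×115 + 41.05×21 + 1.20×276 + 6.71×57 = 254.15 + 862.05 + 331.2 + 382.47 = 1829.87
ΣP(Feb 2017)Q(Jan 2017) = 2.21×106 + 41.05×18 + 1.20×358 + 6.71×58 = 234.26 + 738.9 + 429.6 + 389.18 = 1791.94
P = 1829.87 / 1791.94 × 100 = 102.1167
Fisher = √(L × P) = √(102.8883 × 102.1167) = 102.5018

102.50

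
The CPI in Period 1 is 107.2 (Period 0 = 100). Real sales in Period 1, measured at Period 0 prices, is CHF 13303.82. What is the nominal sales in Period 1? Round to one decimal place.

Nominal = Real × (Index/100) = 13303.82 × (107.2/100)
        = 13303.82 × 1.072 = 14261.6950

14261.7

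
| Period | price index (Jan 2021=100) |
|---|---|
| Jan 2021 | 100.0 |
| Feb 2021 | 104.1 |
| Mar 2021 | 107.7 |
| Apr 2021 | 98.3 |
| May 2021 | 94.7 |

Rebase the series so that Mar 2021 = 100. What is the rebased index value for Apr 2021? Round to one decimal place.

Rebased(Apr 2021) = 98.3 / 107.7 × 100 = 91.2721

91.3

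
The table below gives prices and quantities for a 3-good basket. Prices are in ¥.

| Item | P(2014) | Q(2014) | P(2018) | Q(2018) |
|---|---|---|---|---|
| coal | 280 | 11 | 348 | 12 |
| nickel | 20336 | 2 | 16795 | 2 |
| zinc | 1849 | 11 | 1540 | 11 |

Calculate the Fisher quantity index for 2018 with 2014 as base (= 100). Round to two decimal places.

100.54

Laspeyres component (base-period weights):
ΣP(2014)Q(2018) = 280×12 + 20336×2 + 1849×11 = 3360 + 40672 + 20339 = 64371
ΣP(2014)Q(2014) = 280×11 + 20336×2 + 1849×11 = 3080 + 40672 + 20339 = 64091
L = 64371 / 64091 × 100 = 100.4369
Paasche component (current-period weights):
ΣP(2018)Q(2018) = 348×12 + 16795×2 + 1540×11 = 4176 + 33590 + 16940 = 54706
ΣP(2018)Q(2014) = 348×11 + 16795×2 + 1540×11 = 3828 + 33590 + 16940 = 54358
P = 54706 / 54358 × 100 = 100.6402
Fisher = √(L × P) = √(100.4369 × 100.6402) = 100.5385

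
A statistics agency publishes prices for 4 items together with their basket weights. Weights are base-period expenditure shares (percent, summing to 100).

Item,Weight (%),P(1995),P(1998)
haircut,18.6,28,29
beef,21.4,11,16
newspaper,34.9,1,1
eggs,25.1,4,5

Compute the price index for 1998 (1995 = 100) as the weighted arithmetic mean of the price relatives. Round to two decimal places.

haircut: 18.6 × (29/28) = 18.6 × 1.035714 = 19.2643
beef: 21.4 × (16/11) = 21.4 × 1.454545 = 31.1273
newspaper: 34.9 × (1/1) = 34.9 × 1.000000 = 34.9000
eggs: 25.1 × (5/4) = 25.1 × 1.250000 = 31.3750
Index = Σ wᵢ·(p₁ᵢ/p₀ᵢ) = 19.2643 + 31.1273 + 34.9000 + 31.3750 = 116.6666

116.67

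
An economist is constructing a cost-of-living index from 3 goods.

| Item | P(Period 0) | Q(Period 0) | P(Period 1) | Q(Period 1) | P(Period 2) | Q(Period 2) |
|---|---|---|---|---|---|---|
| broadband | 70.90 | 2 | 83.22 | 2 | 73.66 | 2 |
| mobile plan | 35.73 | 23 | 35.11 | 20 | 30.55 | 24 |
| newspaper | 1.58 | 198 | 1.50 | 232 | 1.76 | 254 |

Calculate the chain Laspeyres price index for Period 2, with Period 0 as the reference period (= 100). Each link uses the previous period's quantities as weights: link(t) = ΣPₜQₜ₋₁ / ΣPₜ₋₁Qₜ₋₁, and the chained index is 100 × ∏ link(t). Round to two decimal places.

Link Period 0→Period 1:
ΣP(Period 1)Q(Period 0) = 83.22×2 + 35.11×23 + 1.50×198 = 166.44 + 807.53 + 297 = 1270.97
ΣP(Period 0)Q(Period 0) = 70.90×2 + 35.73×23 + 1.58×198 = 141.8 + 821.79 + 312.84 = 1276.43
link = 1270.97/1276.43 = 0.995722
Link Period 1→Period 2:
ΣP(Period 2)Q(Period 1) = 73.66×2 + 30.55×20 + 1.76×232 = 147.32 + 611 + 408.32 = 1166.64
ΣP(Period 1)Q(Period 1) = 83.22×2 + 35.11×20 + 1.50×232 = 166.44 + 702.2 + 348 = 1216.64
link = 1166.64/1216.64 = 0.958903
Chained index = 100 × 0.995722 × 0.958903 = 95.4801

95.48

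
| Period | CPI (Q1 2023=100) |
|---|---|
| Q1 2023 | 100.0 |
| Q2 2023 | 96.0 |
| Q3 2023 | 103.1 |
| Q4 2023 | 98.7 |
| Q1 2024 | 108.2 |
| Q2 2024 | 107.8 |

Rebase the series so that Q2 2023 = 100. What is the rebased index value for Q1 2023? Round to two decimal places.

Rebased(Q1 2023) = 100.0 / 96.0 × 100 = 104.1667

104.17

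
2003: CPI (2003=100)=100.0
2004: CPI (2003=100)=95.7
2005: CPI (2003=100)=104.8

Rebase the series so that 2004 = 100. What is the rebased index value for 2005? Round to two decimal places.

109.51

Rebased(2005) = 104.8 / 95.7 × 100 = 109.5089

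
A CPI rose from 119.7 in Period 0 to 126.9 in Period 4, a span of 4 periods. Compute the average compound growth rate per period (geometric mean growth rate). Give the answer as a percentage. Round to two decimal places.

Growth factor = (126.9/119.7)^(1/4) = (1.060150)^(1/4) = 1.014710
Growth rate = 1.014710 − 1 = 0.014710 = 1.4710%

1.47%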